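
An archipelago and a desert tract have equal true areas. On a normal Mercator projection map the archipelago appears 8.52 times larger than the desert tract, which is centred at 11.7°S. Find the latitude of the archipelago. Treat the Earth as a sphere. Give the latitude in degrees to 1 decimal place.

70.4°

Mercator areal scale is sec²φ, so apparent-area ratio = sec²φ₁ / sec²φ₂ = cos²φ₂ / cos²φ₁.
cos²φ₂ / cos²φ₁ = 8.52  ⇒  cos φ₁ = cos 11.7° / √8.52 = 0.9792/2.919 = 0.3355.
φ₁ = arccos(0.3355) ≈ 70.4°.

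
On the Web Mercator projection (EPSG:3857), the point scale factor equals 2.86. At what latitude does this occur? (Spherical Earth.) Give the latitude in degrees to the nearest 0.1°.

Mercator scale is k = sec φ = 1/cos φ.
1/cos φ = 2.86  ⇒  cos φ = 0.3497  ⇒  φ = arccos(0.3497) ≈ 69.5°.

69.5°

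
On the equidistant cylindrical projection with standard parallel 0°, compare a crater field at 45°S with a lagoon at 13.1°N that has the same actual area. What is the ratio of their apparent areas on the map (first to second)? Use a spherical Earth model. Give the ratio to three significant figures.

For the equirectangular projection with φ₀ = 0 (plate carrée), h = 1 along meridians and k = sec φ along parallels.
Areal scale at 45°: h·k = 1.000 × 1.414 = 1.414.
Areal scale at 13.1°: h·k = 1.000 × 1.027 = 1.027.
Ratio = 1.414/1.027 ≈ 1.38.

1.38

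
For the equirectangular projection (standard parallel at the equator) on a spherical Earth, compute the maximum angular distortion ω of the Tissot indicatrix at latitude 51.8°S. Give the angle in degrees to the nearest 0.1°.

Plate carrée maps x = Rλ, y = Rφ. The meridian scale is h = 1 and the parallel scale is k = 1/cos φ = sec φ.
At 51.8°: h = 1.000, k = 1.617; principal scales a = 1.617, b = 1.000.
sin(ω/2) = (a − b)/(a + b) = 0.6171/2.617 = 0.2358, so ω = 2 arcsin(0.2358) ≈ 27.3°.

27.3°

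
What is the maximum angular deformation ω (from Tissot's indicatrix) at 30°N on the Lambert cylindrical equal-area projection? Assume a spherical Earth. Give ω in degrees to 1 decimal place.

16.4°

The Lambert cylindrical equal-area projection is the cylindrical equal-area projection with its standard parallel at the equator (φ₀ = 0). A cylindrical equal-area projection with standard parallel φ₀ has meridian scale h = cos φ / cos φ₀ and parallel scale k = cos φ₀ / cos φ (so areas are preserved, h·k = 1).
At 30°: h = 0.8660, k = 1.155; principal scales a = 1.155, b = 0.8660.
sin(ω/2) = (a − b)/(a + b) = 0.2887/2.021 = 0.1429, so ω = 2 arcsin(0.1429) ≈ 16.4°.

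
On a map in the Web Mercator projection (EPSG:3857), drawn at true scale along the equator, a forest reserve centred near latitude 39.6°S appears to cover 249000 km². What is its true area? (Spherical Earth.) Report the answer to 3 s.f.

148000 km²

Mercator is conformal, so the point scale is isotropic: h = k = sec φ = 1/cos φ.
Areal scale = k² = sec²φ = 1/cos²(39.6°) = 1/0.7705² = 1.684.
True area = apparent / (areal scale) = 249000 / 1.684 ≈ 148000 km².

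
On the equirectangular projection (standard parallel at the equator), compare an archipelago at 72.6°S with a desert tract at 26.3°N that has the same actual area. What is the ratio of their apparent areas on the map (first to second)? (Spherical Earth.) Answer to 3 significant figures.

For the equirectangular projection with φ₀ = 0 (plate carrée), h = 1 along meridians and k = sec φ along parallels.
Areal scale at 72.6°: h·k = 1.000 × 3.344 = 3.344.
Areal scale at 26.3°: h·k = 1.000 × 1.115 = 1.115.
Ratio = 3.344/1.115 ≈ 3.00.

3.00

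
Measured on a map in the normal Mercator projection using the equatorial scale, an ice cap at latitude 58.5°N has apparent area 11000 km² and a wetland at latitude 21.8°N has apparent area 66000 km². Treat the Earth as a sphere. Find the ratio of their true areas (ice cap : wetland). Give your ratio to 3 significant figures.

On Mercator the areal scale is sec²φ, so true area = apparent × cos²φ.
True area of ice cap: 11000 × cos²(58.5°) = 11000 × 0.2730 = 3003 km².
True area of wetland: 66000 × cos²(21.8°) = 66000 × 0.8621 = 56900 km².
Ratio = 3003 / 56900 ≈ 0.0528.

0.0528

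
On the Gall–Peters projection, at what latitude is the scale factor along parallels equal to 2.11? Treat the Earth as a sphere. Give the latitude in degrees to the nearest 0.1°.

70.4°

The Gall–Peters projection is cylindrical equal-area with φ₀ = 45°. For cylindrical equal-area with standard parallel φ₀, h = cos φ / cos φ₀ and k = cos φ₀ / cos φ, so h·k = 1.
k = cos φ₀ / cos φ = 2.11  ⇒  cos φ = cos 45° / 2.11 = 0.3351.
φ = arccos(0.3351) ≈ 70.4°.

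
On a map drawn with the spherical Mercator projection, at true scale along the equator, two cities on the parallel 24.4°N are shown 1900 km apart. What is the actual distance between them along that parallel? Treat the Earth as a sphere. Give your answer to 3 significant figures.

1730 km

The Mercator projection is conformal; its linear scale factor is the same in every direction and equals sec φ = 1/cos φ.
Along the parallel at 24.4°, map distances are exaggerated by k = sec 24.4° = 1.098.
True distance = 1900 / 1.098 = 1900 × cos 24.4° ≈ 1730 km.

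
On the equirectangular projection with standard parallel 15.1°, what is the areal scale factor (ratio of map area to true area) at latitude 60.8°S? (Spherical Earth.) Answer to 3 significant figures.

The equidistant cylindrical projection with φ₀ = 15.1° has h = 1 (meridians true) and k = cos φ₀ / cos φ along parallels.
Areal scale = h·k = 1 × cos φ₀ / cos φ; at 60.8°, h = 1.000, k = 1.979, so h·k = 1.979.

1.98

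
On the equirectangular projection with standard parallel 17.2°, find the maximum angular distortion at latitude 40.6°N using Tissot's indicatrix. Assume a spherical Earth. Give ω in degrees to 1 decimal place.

13.1°

With standard parallel φ₀ = 17.2°, the equirectangular projection gives x = Rλ cos φ₀, y = Rφ, so h = 1 and k = cos 17.2° / cos φ.
At 40.6°: h = 1.000, k = 1.258; principal scales a = 1.258, b = 1.000.
sin(ω/2) = (a − b)/(a + b) = 0.2582/2.258 = 0.1143, so ω = 2 arcsin(0.1143) ≈ 13.1°.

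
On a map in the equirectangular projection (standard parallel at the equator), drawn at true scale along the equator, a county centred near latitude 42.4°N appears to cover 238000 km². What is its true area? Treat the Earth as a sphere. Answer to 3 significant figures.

In the plate carrée (x = Rλ, y = Rφ), meridians are true-scale (h = 1) and parallels are stretched by k = sec φ.
Areal scale = h·k = 1 × sec φ; at 42.4°, h = 1.000, k = 1.354, so h·k = 1.354.
True area = apparent / (areal scale) = 238000 / 1.354 ≈ 176000 km².

176000 km²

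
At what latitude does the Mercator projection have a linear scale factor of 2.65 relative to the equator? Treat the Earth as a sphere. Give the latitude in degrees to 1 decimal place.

67.8°

Mercator scale is k = sec φ = 1/cos φ.
1/cos φ = 2.65  ⇒  cos φ = 0.3774  ⇒  φ = arccos(0.3774) ≈ 67.8°.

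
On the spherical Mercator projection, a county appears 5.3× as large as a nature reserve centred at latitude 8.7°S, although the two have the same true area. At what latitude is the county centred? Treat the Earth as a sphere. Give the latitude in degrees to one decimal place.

64.6°

On Mercator, (apparent₁)/(apparent₂) = sec²φ₁ / sec²φ₂ when true areas are equal.
cos²φ₂ / cos²φ₁ = 5.3  ⇒  cos φ₁ = cos 8.7° / √5.3 = 0.9885/2.302 = 0.4294.
φ₁ = arccos(0.4294) ≈ 64.6°.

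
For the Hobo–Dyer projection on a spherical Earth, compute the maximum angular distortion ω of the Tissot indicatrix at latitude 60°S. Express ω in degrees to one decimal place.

51.1°

Hobo–Dyer is a cylindrical equal-area projection with standard parallels at ±37.5°. A cylindrical equal-area projection with standard parallel φ₀ has meridian scale h = cos φ / cos φ₀ and parallel scale k = cos φ₀ / cos φ (so areas are preserved, h·k = 1).
At 60°: h = 0.6302, k = 1.587; principal scales a = 1.587, b = 0.6302.
sin(ω/2) = (a − b)/(a + b) = 0.9565/2.217 = 0.4314, so ω = 2 arcsin(0.4314) ≈ 51.1°.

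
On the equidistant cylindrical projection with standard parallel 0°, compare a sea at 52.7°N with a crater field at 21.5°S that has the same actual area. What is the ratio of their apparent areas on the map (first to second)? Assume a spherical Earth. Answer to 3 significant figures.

Plate carrée maps x = Rλ, y = Rφ. The meridian scale is h = 1 and the parallel scale is k = 1/cos φ = sec φ.
Areal scale at 52.7°: h·k = 1.000 × 1.650 = 1.650.
Areal scale at 21.5°: h·k = 1.000 × 1.075 = 1.075.
Ratio = 1.650/1.075 ≈ 1.54.

1.54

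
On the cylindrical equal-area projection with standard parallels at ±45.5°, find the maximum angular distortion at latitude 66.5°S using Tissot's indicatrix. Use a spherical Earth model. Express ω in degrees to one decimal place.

Cylindrical equal-area (φ₀ = 45.5°): h = cos φ / cos 45.5° along meridians, k = cos 45.5° / cos φ along parallels; h·k = 1.
At 66.5°: h = 0.5689, k = 1.758; principal scales a = 1.758, b = 0.5689.
sin(ω/2) = (a − b)/(a + b) = 1.189/2.327 = 0.5110, so ω = 2 arcsin(0.5110) ≈ 61.5°.

61.5°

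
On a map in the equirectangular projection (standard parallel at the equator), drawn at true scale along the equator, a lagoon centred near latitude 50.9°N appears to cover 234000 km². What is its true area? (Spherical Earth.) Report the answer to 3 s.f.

In the plate carrée (x = Rλ, y = Rφ), meridians are true-scale (h = 1) and parallels are stretched by k = sec φ.
Areal scale = h·k = 1 × sec φ; at 50.9°, h = 1.000, k = 1.586, so h·k = 1.586.
True area = apparent / (areal scale) = 234000 / 1.586 ≈ 148000 km².

148000 km²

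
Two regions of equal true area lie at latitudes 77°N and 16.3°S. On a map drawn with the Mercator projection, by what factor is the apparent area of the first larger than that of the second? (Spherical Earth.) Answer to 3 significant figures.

18.2

On Mercator, area is exaggerated by sec²φ = 1/cos²φ.
At 77°: sec²(77°) = 1/0.2250² = 19.76.
At 16.3°: sec²(16.3°) = 1/0.9598² = 1.086.
Ratio = 19.76/1.086 = cos²(16.3°)/cos²(77°) ≈ 18.2.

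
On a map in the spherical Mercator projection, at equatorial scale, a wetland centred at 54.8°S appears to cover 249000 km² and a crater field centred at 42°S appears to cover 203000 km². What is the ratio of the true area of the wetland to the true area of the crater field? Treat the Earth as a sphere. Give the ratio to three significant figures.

0.738

Mercator's areal exaggeration is sec²φ; hence true area = (apparent area) · cos²φ.
True area of wetland: 249000 × cos²(54.8°) = 249000 × 0.3323 = 82740 km².
True area of crater field: 203000 × cos²(42°) = 203000 × 0.5523 = 112100 km².
Ratio = 82740 / 112100 ≈ 0.738.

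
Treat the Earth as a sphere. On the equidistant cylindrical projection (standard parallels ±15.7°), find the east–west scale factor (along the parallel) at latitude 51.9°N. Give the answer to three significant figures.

The equidistant cylindrical projection with φ₀ = 15.7° has h = 1 (meridians true) and k = cos φ₀ / cos φ along parallels.
k = cos 15.7° / cos 51.9° = 0.9627/0.6170 = 1.560.

1.56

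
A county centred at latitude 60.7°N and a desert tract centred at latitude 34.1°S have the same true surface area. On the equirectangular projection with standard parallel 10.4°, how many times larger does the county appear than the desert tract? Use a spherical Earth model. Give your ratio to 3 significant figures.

In the equirectangular projection with standard parallel φ₀ = 10.4° (x = Rλ cos φ₀, y = Rφ), meridians are true-scale (h = 1) and the parallel scale is k = cos φ₀ / cos φ.
Areal scale at 60.7°: h·k = 1.000 × 2.010 = 2.010.
Areal scale at 34.1°: h·k = 1.000 × 1.188 = 1.188.
Ratio = 2.010/1.188 ≈ 1.69.

1.69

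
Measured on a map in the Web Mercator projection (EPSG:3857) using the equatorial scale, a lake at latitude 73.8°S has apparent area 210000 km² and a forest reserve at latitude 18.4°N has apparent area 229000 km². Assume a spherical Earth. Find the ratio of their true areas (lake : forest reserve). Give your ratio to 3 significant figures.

Mercator's areal exaggeration is sec²φ; hence true area = (apparent area) · cos²φ.
True area of lake: 210000 × cos²(73.8°) = 210000 × 0.07784 = 16350 km².
True area of forest reserve: 229000 × cos²(18.4°) = 229000 × 0.9004 = 206200 km².
Ratio = 16350 / 206200 ≈ 0.0793.

0.0793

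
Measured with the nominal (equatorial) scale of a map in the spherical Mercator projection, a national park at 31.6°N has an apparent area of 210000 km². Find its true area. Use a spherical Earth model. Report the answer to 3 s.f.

152000 km²

Mercator is conformal, so the point scale is isotropic: h = k = sec φ = 1/cos φ.
Areal scale = k² = sec²φ = 1/cos²(31.6°) = 1/0.8517² = 1.378.
True area = apparent / (areal scale) = 210000 / 1.378 ≈ 152000 km².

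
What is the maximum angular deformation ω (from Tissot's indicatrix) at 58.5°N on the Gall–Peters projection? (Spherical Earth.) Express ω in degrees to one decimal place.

34.2°

The Gall–Peters projection is cylindrical equal-area with φ₀ = 45°. Cylindrical equal-area (φ₀ = 45°): h = cos φ / cos 45° along meridians, k = cos 45° / cos φ along parallels; h·k = 1.
At 58.5°: h = 0.7389, k = 1.353; principal scales a = 1.353, b = 0.7389.
sin(ω/2) = (a − b)/(a + b) = 0.6144/2.092 = 0.2937, so ω = 2 arcsin(0.2937) ≈ 34.2°.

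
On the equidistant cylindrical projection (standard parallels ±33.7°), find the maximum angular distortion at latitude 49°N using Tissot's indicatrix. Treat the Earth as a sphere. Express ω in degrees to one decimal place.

The equidistant cylindrical projection with φ₀ = 33.7° has h = 1 (meridians true) and k = cos φ₀ / cos φ along parallels.
At 49°: h = 1.000, k = 1.268; principal scales a = 1.268, b = 1.000.
sin(ω/2) = (a − b)/(a + b) = 0.2681/2.268 = 0.1182, so ω = 2 arcsin(0.1182) ≈ 13.6°.

13.6°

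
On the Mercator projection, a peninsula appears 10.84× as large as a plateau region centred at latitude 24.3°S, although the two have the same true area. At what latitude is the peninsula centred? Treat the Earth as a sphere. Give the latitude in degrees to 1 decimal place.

For equal true areas on Mercator, apparent areas scale as sec²φ, so the ratio is cos²φ₂ / cos²φ₁.
cos²φ₂ / cos²φ₁ = 10.84  ⇒  cos φ₁ = cos 24.3° / √10.84 = 0.9114/3.292 = 0.2768.
φ₁ = arccos(0.2768) ≈ 73.9°.

73.9°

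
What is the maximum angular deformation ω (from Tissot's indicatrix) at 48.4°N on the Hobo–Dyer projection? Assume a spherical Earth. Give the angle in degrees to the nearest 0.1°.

The Hobo–Dyer projection is cylindrical equal-area with φ₀ = 37.5°. A cylindrical equal-area projection with standard parallel φ₀ has meridian scale h = cos φ / cos φ₀ and parallel scale k = cos φ₀ / cos φ (so areas are preserved, h·k = 1).
At 48.4°: h = 0.8369, k = 1.195; principal scales a = 1.195, b = 0.8369.
sin(ω/2) = (a − b)/(a + b) = 0.3581/2.032 = 0.1762, so ω = 2 arcsin(0.1762) ≈ 20.3°.

20.3°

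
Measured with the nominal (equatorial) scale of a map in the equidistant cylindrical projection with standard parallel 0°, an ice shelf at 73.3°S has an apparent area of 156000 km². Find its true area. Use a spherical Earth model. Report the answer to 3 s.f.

44800 km²

In the plate carrée (x = Rλ, y = Rφ), meridians are true-scale (h = 1) and parallels are stretched by k = sec φ.
Areal scale = h·k = 1 × sec φ; at 73.3°, h = 1.000, k = 3.480, so h·k = 3.480.
True area = apparent / (areal scale) = 156000 / 3.480 ≈ 44800 km².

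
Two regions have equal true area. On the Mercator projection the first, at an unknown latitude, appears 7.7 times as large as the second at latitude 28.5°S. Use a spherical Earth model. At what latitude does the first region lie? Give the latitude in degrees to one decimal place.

On Mercator, (apparent₁)/(apparent₂) = sec²φ₁ / sec²φ₂ when true areas are equal.
cos²φ₂ / cos²φ₁ = 7.7  ⇒  cos φ₁ = cos 28.5° / √7.7 = 0.8788/2.775 = 0.3167.
φ₁ = arccos(0.3167) ≈ 71.5°.

71.5°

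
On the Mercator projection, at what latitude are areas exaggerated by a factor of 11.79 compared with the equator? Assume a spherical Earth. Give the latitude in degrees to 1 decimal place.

73.1°

Mercator areal scale is sec²φ.
sec²φ = 11.79  ⇒  cos²φ = 0.08482  ⇒  cos φ = 0.2912.
φ = arccos(0.2912) ≈ 73.1°.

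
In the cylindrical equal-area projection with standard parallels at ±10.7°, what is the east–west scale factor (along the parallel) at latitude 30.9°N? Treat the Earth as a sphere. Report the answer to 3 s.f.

For cylindrical equal-area with standard parallel φ₀, h = cos φ / cos φ₀ and k = cos φ₀ / cos φ, so h·k = 1.
k = cos 10.7° / cos 30.9° = 0.9826/0.8581 = 1.145.

1.15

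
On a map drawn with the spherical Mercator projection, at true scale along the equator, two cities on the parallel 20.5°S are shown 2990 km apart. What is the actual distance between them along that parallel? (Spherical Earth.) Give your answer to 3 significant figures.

Mercator is conformal, so the point scale is isotropic: h = k = sec φ = 1/cos φ.
Along the parallel at 20.5°, map distances are exaggerated by k = sec 20.5° = 1.068.
True distance = 2990 / 1.068 = 2990 × cos 20.5° ≈ 2800 km.

2800 km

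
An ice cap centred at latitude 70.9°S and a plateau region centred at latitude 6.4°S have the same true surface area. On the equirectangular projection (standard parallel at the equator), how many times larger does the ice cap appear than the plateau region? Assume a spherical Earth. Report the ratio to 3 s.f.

3.04

For the equirectangular projection with φ₀ = 0 (plate carrée), h = 1 along meridians and k = sec φ along parallels.
Areal scale at 70.9°: h·k = 1.000 × 3.056 = 3.056.
Areal scale at 6.4°: h·k = 1.000 × 1.006 = 1.006.
Ratio = 3.056/1.006 ≈ 3.04.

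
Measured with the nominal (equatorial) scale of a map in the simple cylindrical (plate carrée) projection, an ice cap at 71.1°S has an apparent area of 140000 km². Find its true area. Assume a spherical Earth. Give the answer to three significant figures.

Plate carrée maps x = Rλ, y = Rφ. The meridian scale is h = 1 and the parallel scale is k = 1/cos φ = sec φ.
Areal scale = h·k = 1 × sec φ; at 71.1°, h = 1.000, k = 3.087, so h·k = 3.087.
True area = apparent / (areal scale) = 140000 / 3.087 ≈ 45300 km².

45300 km²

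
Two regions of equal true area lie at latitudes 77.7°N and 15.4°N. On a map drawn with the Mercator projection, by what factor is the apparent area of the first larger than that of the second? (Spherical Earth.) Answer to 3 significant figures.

On Mercator, area is exaggerated by sec²φ = 1/cos²φ.
At 77.7°: sec²(77.7°) = 1/0.2130² = 22.04.
At 15.4°: sec²(15.4°) = 1/0.9641² = 1.076.
Ratio = 22.04/1.076 = cos²(15.4°)/cos²(77.7°) ≈ 20.5.

20.5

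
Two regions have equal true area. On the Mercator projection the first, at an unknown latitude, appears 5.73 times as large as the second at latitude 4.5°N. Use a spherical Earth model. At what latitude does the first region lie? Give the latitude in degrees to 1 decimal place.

Mercator areal scale is sec²φ, so apparent-area ratio = sec²φ₁ / sec²φ₂ = cos²φ₂ / cos²φ₁.
cos²φ₂ / cos²φ₁ = 5.73  ⇒  cos φ₁ = cos 4.5° / √5.73 = 0.9969/2.394 = 0.4165.
φ₁ = arccos(0.4165) ≈ 65.4°.

65.4°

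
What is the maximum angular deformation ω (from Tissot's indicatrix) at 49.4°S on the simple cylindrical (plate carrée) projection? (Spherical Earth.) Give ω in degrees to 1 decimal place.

In the plate carrée (x = Rλ, y = Rφ), meridians are true-scale (h = 1) and parallels are stretched by k = sec φ.
At 49.4°: h = 1.000, k = 1.537; principal scales a = 1.537, b = 1.000.
sin(ω/2) = (a − b)/(a + b) = 0.5366/2.537 = 0.2116, so ω = 2 arcsin(0.2116) ≈ 24.4°.

24.4°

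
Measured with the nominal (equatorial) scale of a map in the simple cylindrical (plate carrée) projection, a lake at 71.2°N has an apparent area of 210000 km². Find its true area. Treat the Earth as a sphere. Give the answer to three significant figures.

Plate carrée maps x = Rλ, y = Rφ. The meridian scale is h = 1 and the parallel scale is k = 1/cos φ = sec φ.
Areal scale = h·k = 1 × sec φ; at 71.2°, h = 1.000, k = 3.103, so h·k = 3.103.
True area = apparent / (areal scale) = 210000 / 3.103 ≈ 67700 km².

67700 km²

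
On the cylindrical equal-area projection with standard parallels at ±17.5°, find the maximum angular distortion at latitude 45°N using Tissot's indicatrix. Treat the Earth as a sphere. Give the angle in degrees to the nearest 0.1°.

33.8°

Cylindrical equal-area (φ₀ = 17.5°): h = cos φ / cos 17.5° along meridians, k = cos 17.5° / cos φ along parallels; h·k = 1.
At 45°: h = 0.7414, k = 1.349; principal scales a = 1.349, b = 0.7414.
sin(ω/2) = (a − b)/(a + b) = 0.6073/2.090 = 0.2906, so ω = 2 arcsin(0.2906) ≈ 33.8°.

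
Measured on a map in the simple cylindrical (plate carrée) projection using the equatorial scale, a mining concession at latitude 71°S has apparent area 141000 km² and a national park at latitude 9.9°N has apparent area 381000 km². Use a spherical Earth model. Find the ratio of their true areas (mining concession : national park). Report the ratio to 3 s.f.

0.122

Plate carrée has h = 1 and k = sec φ, giving areal scale sec φ; true area = (apparent area) · cos φ.
True area of mining concession: 141000 × cos(71°) = 141000 × 0.3256 = 45910 km².
True area of national park: 381000 × cos(9.9°) = 381000 × 0.9851 = 375300 km².
Ratio = 45910 / 375300 ≈ 0.122.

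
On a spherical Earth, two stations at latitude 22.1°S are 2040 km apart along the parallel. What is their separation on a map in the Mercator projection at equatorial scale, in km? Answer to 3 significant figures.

For Mercator, h = k = sec φ (a conformal cylindrical projection has a single point scale, 1/cos φ).
Along the parallel, k = sec 22.1° = 1/0.9265 = 1.079.
Map distance = 2040 × 1.079 ≈ 2200 km.

2200 km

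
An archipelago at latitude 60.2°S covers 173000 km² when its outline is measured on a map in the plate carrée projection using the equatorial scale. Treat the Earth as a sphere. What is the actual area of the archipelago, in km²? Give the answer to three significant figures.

In the plate carrée (x = Rλ, y = Rφ), meridians are true-scale (h = 1) and parallels are stretched by k = sec φ.
Areal scale = h·k = 1 × sec φ; at 60.2°, h = 1.000, k = 2.012, so h·k = 2.012.
True area = apparent / (areal scale) = 173000 / 2.012 ≈ 86000 km².

86000 km²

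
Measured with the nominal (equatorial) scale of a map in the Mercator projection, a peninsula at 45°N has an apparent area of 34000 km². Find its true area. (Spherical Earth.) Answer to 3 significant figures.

The Mercator projection is conformal; its linear scale factor is the same in every direction and equals sec φ = 1/cos φ.
Areal scale = k² = sec²φ = 1/cos²(45°) = 1/0.7071² = 2.000.
True area = apparent / (areal scale) = 34000 / 2.000 ≈ 17000 km².

17000 km²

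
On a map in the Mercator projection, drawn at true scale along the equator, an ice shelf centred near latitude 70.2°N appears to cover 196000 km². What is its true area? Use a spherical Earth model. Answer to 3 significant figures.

Mercator is conformal, so the point scale is isotropic: h = k = sec φ = 1/cos φ.
Areal scale = k² = sec²φ = 1/cos²(70.2°) = 1/0.3387² = 8.715.
True area = apparent / (areal scale) = 196000 / 8.715 ≈ 22500 km².

22500 km²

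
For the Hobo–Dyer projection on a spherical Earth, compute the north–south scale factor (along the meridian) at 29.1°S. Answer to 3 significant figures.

Hobo–Dyer is a cylindrical equal-area projection with standard parallels at ±37.5°. Cylindrical equal-area (φ₀ = 37.5°): h = cos φ / cos 37.5° along meridians, k = cos 37.5° / cos φ along parallels; h·k = 1.
h = cos 29.1° / cos 37.5° = 0.8738/0.7934 = 1.101.

1.10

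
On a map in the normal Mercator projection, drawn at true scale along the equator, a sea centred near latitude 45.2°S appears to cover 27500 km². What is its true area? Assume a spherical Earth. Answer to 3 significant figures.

For Mercator, h = k = sec φ (a conformal cylindrical projection has a single point scale, 1/cos φ).
Areal scale = k² = sec²φ = 1/cos²(45.2°) = 1/0.7046² = 2.014.
True area = apparent / (areal scale) = 27500 / 2.014 ≈ 13700 km².

13700 km²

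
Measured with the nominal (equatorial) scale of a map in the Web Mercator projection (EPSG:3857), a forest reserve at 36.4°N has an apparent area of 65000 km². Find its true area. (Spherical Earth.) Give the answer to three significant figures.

42100 km²

For Mercator, h = k = sec φ (a conformal cylindrical projection has a single point scale, 1/cos φ).
Areal scale = k² = sec²φ = 1/cos²(36.4°) = 1/0.8049² = 1.544.
True area = apparent / (areal scale) = 65000 / 1.544 ≈ 42100 km².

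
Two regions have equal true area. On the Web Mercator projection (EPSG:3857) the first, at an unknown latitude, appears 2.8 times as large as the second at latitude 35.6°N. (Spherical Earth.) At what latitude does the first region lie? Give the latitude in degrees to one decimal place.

On Mercator, (apparent₁)/(apparent₂) = sec²φ₁ / sec²φ₂ when true areas are equal.
cos²φ₂ / cos²φ₁ = 2.8  ⇒  cos φ₁ = cos 35.6° / √2.8 = 0.8131/1.673 = 0.4859.
φ₁ = arccos(0.4859) ≈ 60.9°.

60.9°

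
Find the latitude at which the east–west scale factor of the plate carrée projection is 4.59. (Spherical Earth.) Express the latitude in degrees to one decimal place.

77.4°

Plate carrée: h = 1, k = sec φ along parallels.
sec φ = 4.59  ⇒  cos φ = 0.2179  ⇒  φ ≈ 77.4°.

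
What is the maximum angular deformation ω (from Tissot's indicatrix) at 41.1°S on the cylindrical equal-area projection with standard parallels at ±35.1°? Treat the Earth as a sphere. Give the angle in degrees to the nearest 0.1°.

For cylindrical equal-area with standard parallel φ₀, h = cos φ / cos φ₀ and k = cos φ₀ / cos φ, so h·k = 1.
At 41.1°: h = 0.9211, k = 1.086; principal scales a = 1.086, b = 0.9211.
sin(ω/2) = (a − b)/(a + b) = 0.1646/2.007 = 0.08205, so ω = 2 arcsin(0.08205) ≈ 9.4°.

9.4°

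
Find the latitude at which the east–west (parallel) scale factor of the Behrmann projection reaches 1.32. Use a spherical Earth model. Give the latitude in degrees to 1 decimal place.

49.0°

The Behrmann projection is cylindrical equal-area with φ₀ = 30°. For cylindrical equal-area with standard parallel φ₀, h = cos φ / cos φ₀ and k = cos φ₀ / cos φ, so h·k = 1.
k = cos φ₀ / cos φ = 1.32  ⇒  cos φ = cos 30° / 1.32 = 0.6561.
φ = arccos(0.6561) ≈ 49.0°.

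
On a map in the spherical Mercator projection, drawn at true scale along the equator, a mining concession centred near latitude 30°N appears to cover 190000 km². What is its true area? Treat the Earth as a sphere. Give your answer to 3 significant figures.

For Mercator, h = k = sec φ (a conformal cylindrical projection has a single point scale, 1/cos φ).
Areal scale = k² = sec²φ = 1/cos²(30°) = 1/0.8660² = 1.333.
True area = apparent / (areal scale) = 190000 / 1.333 ≈ 142000 km².

142000 km²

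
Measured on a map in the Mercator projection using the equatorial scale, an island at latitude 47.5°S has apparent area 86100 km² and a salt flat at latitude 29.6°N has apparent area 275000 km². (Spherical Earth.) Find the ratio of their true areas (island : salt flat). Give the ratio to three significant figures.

Mercator's areal exaggeration is sec²φ; hence true area = (apparent area) · cos²φ.
True area of island: 86100 × cos²(47.5°) = 86100 × 0.4564 = 39300 km².
True area of salt flat: 275000 × cos²(29.6°) = 275000 × 0.7560 = 207900 km².
Ratio = 39300 / 207900 ≈ 0.189.

0.189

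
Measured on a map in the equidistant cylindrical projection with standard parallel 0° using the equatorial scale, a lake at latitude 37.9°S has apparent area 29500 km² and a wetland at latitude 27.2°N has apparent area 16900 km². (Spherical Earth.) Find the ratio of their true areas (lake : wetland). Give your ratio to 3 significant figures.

1.55

On the plate carrée, areal scale = h·k = 1 × sec φ, so true area = apparent × cos φ.
True area of lake: 29500 × cos(37.9°) = 29500 × 0.7891 = 23280 km².
True area of wetland: 16900 × cos(27.2°) = 16900 × 0.8894 = 15030 km².
Ratio = 23280 / 15030 ≈ 1.55.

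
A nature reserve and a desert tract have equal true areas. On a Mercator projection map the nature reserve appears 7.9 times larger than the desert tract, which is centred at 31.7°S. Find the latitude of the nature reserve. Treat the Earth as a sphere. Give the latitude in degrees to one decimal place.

Mercator areal scale is sec²φ, so apparent-area ratio = sec²φ₁ / sec²φ₂ = cos²φ₂ / cos²φ₁.
cos²φ₂ / cos²φ₁ = 7.9  ⇒  cos φ₁ = cos 31.7° / √7.9 = 0.8508/2.811 = 0.3027.
φ₁ = arccos(0.3027) ≈ 72.4°.

72.4°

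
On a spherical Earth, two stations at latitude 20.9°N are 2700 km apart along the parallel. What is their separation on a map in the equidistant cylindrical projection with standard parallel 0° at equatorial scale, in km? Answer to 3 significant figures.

In the plate carrée (x = Rλ, y = Rφ), meridians are true-scale (h = 1) and parallels are stretched by k = sec φ.
Along the parallel, k = sec 20.9° = 1/0.9342 = 1.070.
Map distance = 2700 × 1.070 ≈ 2890 km.

2890 km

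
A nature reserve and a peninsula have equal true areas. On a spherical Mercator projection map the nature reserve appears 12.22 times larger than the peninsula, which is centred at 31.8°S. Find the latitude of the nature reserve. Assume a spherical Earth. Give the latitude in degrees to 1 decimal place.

On Mercator, (apparent₁)/(apparent₂) = sec²φ₁ / sec²φ₂ when true areas are equal.
cos²φ₂ / cos²φ₁ = 12.22  ⇒  cos φ₁ = cos 31.8° / √12.22 = 0.8499/3.496 = 0.2431.
φ₁ = arccos(0.2431) ≈ 75.9°.

75.9°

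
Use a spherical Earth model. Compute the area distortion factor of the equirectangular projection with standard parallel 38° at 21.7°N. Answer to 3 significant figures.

0.848

With standard parallel φ₀ = 38°, the equirectangular projection gives x = Rλ cos φ₀, y = Rφ, so h = 1 and k = cos 38° / cos φ.
Areal scale = h·k = 1 × cos φ₀ / cos φ; at 21.7°, h = 1.000, k = 0.8481, so h·k = 0.8481.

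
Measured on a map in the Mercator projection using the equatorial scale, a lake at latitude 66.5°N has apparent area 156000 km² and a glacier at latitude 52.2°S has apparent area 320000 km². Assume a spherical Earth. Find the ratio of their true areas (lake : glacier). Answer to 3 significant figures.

0.206

Mercator's areal exaggeration is sec²φ; hence true area = (apparent area) · cos²φ.
True area of lake: 156000 × cos²(66.5°) = 156000 × 0.1590 = 24800 km².
True area of glacier: 320000 × cos²(52.2°) = 320000 × 0.3757 = 120200 km².
Ratio = 24800 / 120200 ≈ 0.206.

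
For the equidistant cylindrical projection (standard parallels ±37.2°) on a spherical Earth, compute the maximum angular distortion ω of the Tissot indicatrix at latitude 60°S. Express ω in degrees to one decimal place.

In the equirectangular projection with standard parallel φ₀ = 37.2° (x = Rλ cos φ₀, y = Rφ), meridians are true-scale (h = 1) and the parallel scale is k = cos φ₀ / cos φ.
At 60°: h = 1.000, k = 1.593; principal scales a = 1.593, b = 1.000.
sin(ω/2) = (a − b)/(a + b) = 0.5931/2.593 = 0.2287, so ω = 2 arcsin(0.2287) ≈ 26.4°.

26.4°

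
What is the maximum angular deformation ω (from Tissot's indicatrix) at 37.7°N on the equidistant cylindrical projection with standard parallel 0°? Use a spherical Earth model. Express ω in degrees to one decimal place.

13.4°

Plate carrée maps x = Rλ, y = Rφ. The meridian scale is h = 1 and the parallel scale is k = 1/cos φ = sec φ.
At 37.7°: h = 1.000, k = 1.264; principal scales a = 1.264, b = 1.000.
sin(ω/2) = (a − b)/(a + b) = 0.2639/2.264 = 0.1166, so ω = 2 arcsin(0.1166) ≈ 13.4°.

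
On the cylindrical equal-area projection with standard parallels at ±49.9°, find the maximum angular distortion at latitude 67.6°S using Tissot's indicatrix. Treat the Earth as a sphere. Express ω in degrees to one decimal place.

57.6°

For cylindrical equal-area with standard parallel φ₀, h = cos φ / cos φ₀ and k = cos φ₀ / cos φ, so h·k = 1.
At 67.6°: h = 0.5916, k = 1.690; principal scales a = 1.690, b = 0.5916.
sin(ω/2) = (a − b)/(a + b) = 1.099/2.282 = 0.4815, so ω = 2 arcsin(0.4815) ≈ 57.6°.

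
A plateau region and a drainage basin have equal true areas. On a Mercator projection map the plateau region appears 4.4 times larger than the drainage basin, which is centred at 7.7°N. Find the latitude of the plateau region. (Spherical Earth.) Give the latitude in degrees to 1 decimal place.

61.8°

For equal true areas on Mercator, apparent areas scale as sec²φ, so the ratio is cos²φ₂ / cos²φ₁.
cos²φ₂ / cos²φ₁ = 4.4  ⇒  cos φ₁ = cos 7.7° / √4.4 = 0.9910/2.098 = 0.4724.
φ₁ = arccos(0.4724) ≈ 61.8°.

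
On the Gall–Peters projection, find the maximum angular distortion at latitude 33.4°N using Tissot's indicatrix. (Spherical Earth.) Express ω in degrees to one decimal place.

18.9°

The Gall–Peters projection is cylindrical equal-area with φ₀ = 45°. For cylindrical equal-area with standard parallel φ₀, h = cos φ / cos φ₀ and k = cos φ₀ / cos φ, so h·k = 1.
At 33.4°: h = 1.181, k = 0.8470; principal scales a = 1.181, b = 0.8470.
sin(ω/2) = (a − b)/(a + b) = 0.3337/2.028 = 0.1646, so ω = 2 arcsin(0.1646) ≈ 18.9°.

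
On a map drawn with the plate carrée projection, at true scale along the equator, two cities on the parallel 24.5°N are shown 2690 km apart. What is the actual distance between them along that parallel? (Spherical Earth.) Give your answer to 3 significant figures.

Plate carrée maps x = Rλ, y = Rφ. The meridian scale is h = 1 and the parallel scale is k = 1/cos φ = sec φ.
Along the parallel at 24.5°, map distances are exaggerated by k = sec 24.5° = 1.099.
True distance = 2690 / 1.099 = 2690 × cos 24.5° ≈ 2450 km.

2450 km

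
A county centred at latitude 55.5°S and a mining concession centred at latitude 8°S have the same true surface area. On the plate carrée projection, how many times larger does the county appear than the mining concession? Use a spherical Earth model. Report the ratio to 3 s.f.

1.75

For the equirectangular projection with φ₀ = 0 (plate carrée), h = 1 along meridians and k = sec φ along parallels.
Areal scale at 55.5°: h·k = 1.000 × 1.766 = 1.766.
Areal scale at 8°: h·k = 1.000 × 1.010 = 1.010.
Ratio = 1.766/1.010 ≈ 1.75.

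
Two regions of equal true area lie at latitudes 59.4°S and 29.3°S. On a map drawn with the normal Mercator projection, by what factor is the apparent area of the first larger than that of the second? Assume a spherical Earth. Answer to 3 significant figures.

Mercator areal scale is sec²φ.
At 59.4°: sec²(59.4°) = 1/0.5090² = 3.859.
At 29.3°: sec²(29.3°) = 1/0.8721² = 1.315.
Ratio = 3.859/1.315 = cos²(29.3°)/cos²(59.4°) ≈ 2.93.

2.93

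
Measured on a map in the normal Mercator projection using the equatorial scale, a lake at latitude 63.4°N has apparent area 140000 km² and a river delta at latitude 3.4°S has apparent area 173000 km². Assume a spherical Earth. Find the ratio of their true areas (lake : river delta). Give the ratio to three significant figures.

0.163

Since Mercator area scale is 1/cos²φ, the true area equals the apparent area multiplied by cos²φ.
True area of lake: 140000 × cos²(63.4°) = 140000 × 0.2005 = 28070 km².
True area of river delta: 173000 × cos²(3.4°) = 173000 × 0.9965 = 172400 km².
Ratio = 28070 / 172400 ≈ 0.163.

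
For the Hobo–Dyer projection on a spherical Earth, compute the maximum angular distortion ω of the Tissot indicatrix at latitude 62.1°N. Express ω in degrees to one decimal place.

The Hobo–Dyer projection is cylindrical equal-area with φ₀ = 37.5°. Cylindrical equal-area (φ₀ = 37.5°): h = cos φ / cos 37.5° along meridians, k = cos 37.5° / cos φ along parallels; h·k = 1.
At 62.1°: h = 0.5898, k = 1.695; principal scales a = 1.695, b = 0.5898.
sin(ω/2) = (a − b)/(a + b) = 1.106/2.285 = 0.4838, so ω = 2 arcsin(0.4838) ≈ 57.9°.

57.9°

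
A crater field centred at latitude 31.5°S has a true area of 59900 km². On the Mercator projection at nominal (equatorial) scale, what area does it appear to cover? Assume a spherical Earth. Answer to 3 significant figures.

The Mercator projection is conformal; its linear scale factor is the same in every direction and equals sec φ = 1/cos φ.
Areal scale = k² = sec²φ = 1/cos²(31.5°) = 1/0.8526² = 1.376.
Apparent area = 59900 × 1.376 ≈ 82400 km².

82400 km²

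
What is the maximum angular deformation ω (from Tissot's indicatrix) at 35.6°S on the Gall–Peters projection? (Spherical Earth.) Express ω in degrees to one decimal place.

16.0°

Gall–Peters is a cylindrical equal-area projection with standard parallels at ±45°. A cylindrical equal-area projection with standard parallel φ₀ has meridian scale h = cos φ / cos φ₀ and parallel scale k = cos φ₀ / cos φ (so areas are preserved, h·k = 1).
At 35.6°: h = 1.150, k = 0.8696; principal scales a = 1.150, b = 0.8696.
sin(ω/2) = (a − b)/(a + b) = 0.2803/2.020 = 0.1388, so ω = 2 arcsin(0.1388) ≈ 16.0°.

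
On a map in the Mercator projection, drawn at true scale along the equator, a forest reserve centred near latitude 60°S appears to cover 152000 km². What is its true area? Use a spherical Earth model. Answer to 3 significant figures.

For Mercator, h = k = sec φ (a conformal cylindrical projection has a single point scale, 1/cos φ).
Areal scale = k² = sec²φ = 1/cos²(60°) = 1/0.5000² = 4.000.
True area = apparent / (areal scale) = 152000 / 4.000 ≈ 38000 km².

38000 km²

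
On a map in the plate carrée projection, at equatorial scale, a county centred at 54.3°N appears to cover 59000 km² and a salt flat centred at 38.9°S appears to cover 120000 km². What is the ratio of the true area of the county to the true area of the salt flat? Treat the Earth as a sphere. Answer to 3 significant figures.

0.369

Plate carrée has h = 1 and k = sec φ, giving areal scale sec φ; true area = (apparent area) · cos φ.
True area of county: 59000 × cos(54.3°) = 59000 × 0.5835 = 34430 km².
True area of salt flat: 120000 × cos(38.9°) = 120000 × 0.7782 = 93390 km².
Ratio = 34430 / 93390 ≈ 0.369.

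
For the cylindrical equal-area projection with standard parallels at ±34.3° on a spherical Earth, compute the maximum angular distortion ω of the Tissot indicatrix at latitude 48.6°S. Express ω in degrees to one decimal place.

For cylindrical equal-area with standard parallel φ₀, h = cos φ / cos φ₀ and k = cos φ₀ / cos φ, so h·k = 1.
At 48.6°: h = 0.8005, k = 1.249; principal scales a = 1.249, b = 0.8005.
sin(ω/2) = (a − b)/(a + b) = 0.4487/2.050 = 0.2189, so ω = 2 arcsin(0.2189) ≈ 25.3°.

25.3°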